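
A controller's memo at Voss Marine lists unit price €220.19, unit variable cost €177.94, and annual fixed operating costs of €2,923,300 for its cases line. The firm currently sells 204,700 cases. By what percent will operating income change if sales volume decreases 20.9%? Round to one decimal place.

-31.6%

At 204,700 units, contribution = 204,700 × €42.25 = €8,648,575.00.
Subtracting fixed costs: EBIT = €8,648,575.00 − €2,923,300 = €5,725,275.00.
DOL = contribution ÷ EBIT = €8,648,575.00 ÷ €5,725,275.00 = 1.5106.
%ΔEBIT = DOL × %ΔSales = 1.5106 × -20.9% = -31.6%.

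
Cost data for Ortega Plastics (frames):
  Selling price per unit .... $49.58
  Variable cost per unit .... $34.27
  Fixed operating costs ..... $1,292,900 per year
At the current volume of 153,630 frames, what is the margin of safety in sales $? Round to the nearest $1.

Contribution margin per unit = $49.58 − $34.27 = $15.31. Break-even units = $1,292,900 ÷ $15.31 = 84,448.07; break-even revenue = 84,448.07 × $49.58 = $4,186,935.47.
Current sales = 153,630 × $49.58 = $7,616,975.40.
Margin of safety = $7,616,975.40 − $4,186,935.47 = $3,430,040.

$3,430,040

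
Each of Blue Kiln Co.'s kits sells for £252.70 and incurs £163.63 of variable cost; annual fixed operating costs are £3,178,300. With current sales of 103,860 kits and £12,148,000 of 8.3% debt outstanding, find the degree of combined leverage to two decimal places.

1.83

Contribution at this volume is 103,860 × £89.07 = £9,250,810.20.
EBIT = £9,250,810.20 − £3,178,300 = £6,072,510.20. Interest = £1,008,284.00.
DOL = £9,250,810.20 ÷ £6,072,510.20 = 1.5234; DFL = £6,072,510.20 ÷ £5,064,226.20 = 1.1991.
DCL = DOL × DFL = 1.5234 × 1.1991 = 1.8267.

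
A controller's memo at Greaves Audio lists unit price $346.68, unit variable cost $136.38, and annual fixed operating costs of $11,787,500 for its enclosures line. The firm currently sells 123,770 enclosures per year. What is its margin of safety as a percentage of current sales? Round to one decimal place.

54.7%

Contribution margin per unit = $346.68 − $136.38 = $210.30. Break-even units = $11,787,500 ÷ $210.30 = 56,050.88; break-even revenue = 56,050.88 × $346.68 = $19,431,718.97.
Current sales = 123,770 × $346.68 = $42,908,583.60.
Margin of safety = ($42,908,583.60 − $19,431,718.97) ÷ $42,908,583.60 = 54.7%.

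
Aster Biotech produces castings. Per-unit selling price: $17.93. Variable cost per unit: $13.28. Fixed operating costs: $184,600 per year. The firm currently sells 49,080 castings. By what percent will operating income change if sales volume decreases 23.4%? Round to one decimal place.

-122.4%

Contribution at this volume is 49,080 × $4.65 = $228,222.00.
EBIT = $228,222.00 − $184,600 = $43,622.00.
So DOL = total CM / EBIT = $228,222.00 / $43,622.00 = 5.2318.
So EBIT moves 5.2318 × (-23.4%) = -122.4%.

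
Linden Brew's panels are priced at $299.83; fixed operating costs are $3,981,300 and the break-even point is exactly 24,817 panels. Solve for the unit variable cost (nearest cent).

Contribution per unit must be FC / Q = $3,981,300 / 24,817 = $160.4263.
Variable cost per unit = $299.83 − $160.4263 = $139.40.

$139.40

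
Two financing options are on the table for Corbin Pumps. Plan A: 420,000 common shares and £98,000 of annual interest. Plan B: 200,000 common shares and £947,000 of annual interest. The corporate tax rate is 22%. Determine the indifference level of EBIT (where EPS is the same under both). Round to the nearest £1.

At indifference, (EBIT − 98,000)(1 − t)/420,000 = (EBIT − 947,000)(1 − t)/200,000.
The (1 − t) factor cancels: (EBIT − 98,000) × 200,000 = (EBIT − 947,000) × 420,000.
Solving, EBIT = (947,000·420,000 − 98,000·200,000) / (420,000 − 200,000) = 378,140,000,000 / 220,000 = 1,718,818.18.

£1,718,818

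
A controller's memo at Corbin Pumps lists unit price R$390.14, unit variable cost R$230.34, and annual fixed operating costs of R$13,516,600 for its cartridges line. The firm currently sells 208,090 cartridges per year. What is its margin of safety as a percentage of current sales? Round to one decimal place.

Unit CM = price − variable cost = R$390.14 − R$230.34 = R$159.80. Break-even units = R$13,516,600 ÷ R$159.80 = 84,584.48; break-even revenue = 84,584.48 × R$390.14 = R$32,999,789.26.
Current sales = 208,090 × R$390.14 = R$81,184,232.60.
Margin of safety = (R$81,184,232.60 − R$32,999,789.26) ÷ R$81,184,232.60 = 59.4%.

59.4%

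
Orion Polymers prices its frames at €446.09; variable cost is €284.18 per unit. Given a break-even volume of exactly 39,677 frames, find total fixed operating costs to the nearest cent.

€6,424,103.07

Each unit contributes €446.09 − €284.18 = €161.91.
Since BE = FC / CM, FC = 39,677 × €161.91 = €6,424,103.07.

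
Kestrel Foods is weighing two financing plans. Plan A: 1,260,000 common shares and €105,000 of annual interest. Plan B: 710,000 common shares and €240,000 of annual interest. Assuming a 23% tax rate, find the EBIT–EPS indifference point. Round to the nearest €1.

€414,273

Set EPS_A = EPS_B: (EBIT − €105,000)(1 − 0.23) ÷ 1,260,000 = (EBIT − €240,000)(1 − 0.23) ÷ 710,000.
Cancelling (1 − t) and cross-multiplying: 710,000·(EBIT − 105,000) = 1,260,000·(EBIT − 240,000).
EBIT × (1,260,000 − 710,000) = 240,000 × 1,260,000 − 105,000 × 710,000 = 227,850,000,000, so EBIT = 227,850,000,000 ÷ 550,000 = 414,272.73.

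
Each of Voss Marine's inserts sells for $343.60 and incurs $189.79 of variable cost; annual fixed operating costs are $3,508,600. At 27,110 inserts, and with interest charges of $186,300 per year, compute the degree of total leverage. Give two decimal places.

At 27,110 units, contribution = 27,110 × $153.81 = $4,169,789.10.
Operating income = contribution − fixed costs = $4,169,789.10 − $3,508,600 = $661,189.10. Interest = $186,300.00, so EBIT − I = $474,889.10.
DCL = contribution ÷ (EBIT − I) = $4,169,789.10 ÷ $474,889.10 = 8.7806.

8.78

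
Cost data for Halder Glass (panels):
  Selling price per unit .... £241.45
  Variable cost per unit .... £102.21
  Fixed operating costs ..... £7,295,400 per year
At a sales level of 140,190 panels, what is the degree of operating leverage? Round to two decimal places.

1.60

Total contribution margin = 140,190 × £139.24 = £19,520,055.60.
Subtracting fixed costs: EBIT = £19,520,055.60 − £7,295,400 = £12,224,655.60.
Degree of operating leverage = £19,520,055.60 / £12,224,655.60 = 1.5968.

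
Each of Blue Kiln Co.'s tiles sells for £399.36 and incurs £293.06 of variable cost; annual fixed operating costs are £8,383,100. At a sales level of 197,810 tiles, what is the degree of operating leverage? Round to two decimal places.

1.66

Contribution at this volume is 197,810 × £106.30 = £21,027,203.00.
EBIT = £21,027,203.00 − £8,383,100 = £12,644,103.00.
So DOL = total CM / EBIT = £21,027,203.00 / £12,644,103.00 = 1.6630.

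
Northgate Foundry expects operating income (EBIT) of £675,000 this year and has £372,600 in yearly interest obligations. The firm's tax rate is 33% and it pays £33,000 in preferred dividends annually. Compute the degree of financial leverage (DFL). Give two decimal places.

Interest = £372,600.00.
Pre-tax preferred-dividend burden = £33,000 ÷ (1 − 0.33) = £49,253.73.
DFL = EBIT ÷ [EBIT − I − D_p/(1−t)] = £675,000 ÷ [£675,000 − £372,600.00 − £49,253.73] = £675,000 ÷ £253,146.27 = 2.6664.

2.67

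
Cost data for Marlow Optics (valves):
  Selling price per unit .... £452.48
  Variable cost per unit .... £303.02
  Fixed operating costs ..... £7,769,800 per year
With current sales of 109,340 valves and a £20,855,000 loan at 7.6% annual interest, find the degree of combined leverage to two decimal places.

2.34

At 109,340 units, contribution = 109,340 × £149.46 = £16,341,956.40.
Subtracting fixed costs: EBIT = £16,341,956.40 − £7,769,800 = £8,572,156.40. Interest = £1,584,980.00.
DOL = £16,341,956.40 ÷ £8,572,156.40 = 1.9064; DFL = £8,572,156.40 ÷ £6,987,176.40 = 1.2268.
DCL = DOL × DFL = 1.9064 × 1.2268 = 2.3388.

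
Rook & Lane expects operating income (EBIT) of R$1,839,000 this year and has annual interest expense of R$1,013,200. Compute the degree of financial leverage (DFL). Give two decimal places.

Annual interest charges come to R$1,013,200.00.
Degree of financial leverage = EBIT / (EBIT − interest) = R$1,839,000 / R$825,800.00 = 2.2269.

2.23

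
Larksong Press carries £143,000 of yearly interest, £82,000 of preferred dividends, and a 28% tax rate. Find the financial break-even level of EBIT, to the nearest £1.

£256,889

Grossing the preferred dividend up to pre-tax terms: £82,000 / (1 − 0.28) = £113,888.89.
Financial break-even EBIT = interest + D_p ÷ (1 − t) = £143,000 + £113,888.89 = £256,888.89.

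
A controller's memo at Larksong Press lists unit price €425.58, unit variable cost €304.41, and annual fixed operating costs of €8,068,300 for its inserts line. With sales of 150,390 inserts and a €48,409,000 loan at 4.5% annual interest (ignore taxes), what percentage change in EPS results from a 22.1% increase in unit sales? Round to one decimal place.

Total contribution margin = 150,390 × €121.17 = €18,222,756.30.
Subtracting fixed costs: EBIT = €18,222,756.30 − €8,068,300 = €10,154,456.30.
After interest of €2,178,405.00, pre-tax earnings = €7,976,051.30.
DCL = total CM / (EBIT − I) = €18,222,756.30 / €7,976,051.30 = 2.2847.
%ΔEPS = DCL × %ΔSales = 2.2847 × +22.1% = +50.5%.

+50.5%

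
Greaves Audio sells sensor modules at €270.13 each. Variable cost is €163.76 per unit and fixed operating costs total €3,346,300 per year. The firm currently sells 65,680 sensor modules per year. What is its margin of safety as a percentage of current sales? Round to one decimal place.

Unit CM = price − variable cost = €270.13 − €163.76 = €106.37. Break-even units = €3,346,300 ÷ €106.37 = 31,459.06; break-even revenue = 31,459.06 × €270.13 = €8,498,035.34.
Actual sales revenue = 65,680 × €270.13 = €17,742,138.40.
Margin of safety = (€17,742,138.40 − €8,498,035.34) ÷ €17,742,138.40 = 52.1%.

52.1%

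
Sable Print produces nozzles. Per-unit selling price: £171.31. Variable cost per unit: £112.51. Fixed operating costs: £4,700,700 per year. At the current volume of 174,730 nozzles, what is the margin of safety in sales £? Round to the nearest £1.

£16,237,811

Contribution margin per unit = £171.31 − £112.51 = £58.80. Break-even units = £4,700,700 ÷ £58.80 = 79,943.88; break-even revenue = 79,943.88 × £171.31 = £13,695,185.66.
Actual sales revenue = 174,730 × £171.31 = £29,932,996.30.
Margin of safety = £29,932,996.30 − £13,695,185.66 = £16,237,811.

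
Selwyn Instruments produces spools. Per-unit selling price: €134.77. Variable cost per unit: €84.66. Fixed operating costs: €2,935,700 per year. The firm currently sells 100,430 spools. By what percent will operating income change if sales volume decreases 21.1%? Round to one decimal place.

-50.6%

Contribution at this volume is 100,430 × €50.11 = €5,032,547.30.
EBIT = €5,032,547.30 − €2,935,700 = €2,096,847.30.
So DOL = total CM / EBIT = €5,032,547.30 / €2,096,847.30 = 2.4001.
So EBIT moves 2.4001 × (-21.1%) = -50.6%.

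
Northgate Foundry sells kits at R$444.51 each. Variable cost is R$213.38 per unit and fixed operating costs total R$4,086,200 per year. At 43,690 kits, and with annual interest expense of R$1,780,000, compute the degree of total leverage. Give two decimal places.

2.39

Total contribution margin = 43,690 × R$231.13 = R$10,098,069.70.
Operating income = contribution − fixed costs = R$10,098,069.70 − R$4,086,200 = R$6,011,869.70. Interest = R$1,780,000.00.
DOL = R$10,098,069.70 ÷ R$6,011,869.70 = 1.6797; DFL = R$6,011,869.70 ÷ R$4,231,869.70 = 1.4206.
DCL = DOL × DFL = 1.6797 × 1.4206 = 2.3862.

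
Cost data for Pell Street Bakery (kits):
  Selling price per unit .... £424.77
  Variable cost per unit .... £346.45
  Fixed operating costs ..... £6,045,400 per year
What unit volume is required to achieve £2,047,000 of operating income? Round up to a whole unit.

Unit CM = price − variable cost = £424.77 − £346.45 = £78.32.
Need Q such that Q × £78.32 − £6,045,400 = £2,047,000, i.e. Q = £8,092,400 / £78.32 = 103,324.82 → 103,325.

103,325 kits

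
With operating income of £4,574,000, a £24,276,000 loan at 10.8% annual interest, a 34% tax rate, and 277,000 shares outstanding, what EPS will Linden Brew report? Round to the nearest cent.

Pre-tax income = £4,574,000 − £2,621,808.00 = £1,952,192.00.
After tax at 34%: net income = £1,952,192.00 × 0.66 = £1,288,446.72.
EPS = £1,288,446.72 ÷ 277,000 = £4.65.

£4.65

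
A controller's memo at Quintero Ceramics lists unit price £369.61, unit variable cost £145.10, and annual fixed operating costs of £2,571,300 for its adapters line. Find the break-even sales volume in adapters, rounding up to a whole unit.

Each unit contributes £369.61 − £145.10 = £224.51.
Units to break even: £2,571,300 ÷ £224.51 = 11,452.94, rounded up to 11,453.

11,453 adapters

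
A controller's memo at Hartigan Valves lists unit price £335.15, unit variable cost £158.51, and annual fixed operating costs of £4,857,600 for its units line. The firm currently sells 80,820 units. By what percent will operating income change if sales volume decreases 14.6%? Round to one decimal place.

At 80,820 units, contribution = 80,820 × £176.64 = £14,276,044.80.
Operating income = contribution − fixed costs = £14,276,044.80 − £4,857,600 = £9,418,444.80.
Degree of operating leverage = £14,276,044.80 / £9,418,444.80 = 1.5158.
Operating income changes by 1.5158 × -14.6% = -22.1%.

-22.1%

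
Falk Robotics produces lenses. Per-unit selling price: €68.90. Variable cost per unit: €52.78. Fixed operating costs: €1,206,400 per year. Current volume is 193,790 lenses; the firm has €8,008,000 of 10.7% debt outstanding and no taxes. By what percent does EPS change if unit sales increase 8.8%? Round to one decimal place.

At 193,790 units, contribution = 193,790 × €16.12 = €3,123,894.80.
Subtracting fixed costs: EBIT = €3,123,894.80 − €1,206,400 = €1,917,494.80.
Interest = €856,856.00, so EBIT − I = €1,060,638.80.
DCL = total CM / (EBIT − I) = €3,123,894.80 / €1,060,638.80 = 2.9453.
%ΔEPS = DCL × %ΔSales = 2.9453 × +8.8% = +25.9%.

+25.9%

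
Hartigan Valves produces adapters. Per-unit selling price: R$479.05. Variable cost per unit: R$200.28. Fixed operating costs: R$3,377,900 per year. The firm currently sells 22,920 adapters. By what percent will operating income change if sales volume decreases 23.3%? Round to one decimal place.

-49.4%

At 22,920 units, contribution = 22,920 × R$278.77 = R$6,389,408.40.
Operating income = contribution − fixed costs = R$6,389,408.40 − R$3,377,900 = R$3,011,508.40.
DOL = contribution ÷ EBIT = R$6,389,408.40 ÷ R$3,011,508.40 = 2.1217.
%ΔEBIT = DOL × %ΔSales = 2.1217 × -23.3% = -49.4%.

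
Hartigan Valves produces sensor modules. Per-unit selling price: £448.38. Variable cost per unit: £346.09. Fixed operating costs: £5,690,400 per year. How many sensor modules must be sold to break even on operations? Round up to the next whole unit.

Each unit contributes £448.38 − £346.09 = £102.29.
Break-even Q = £5,690,400 / £102.29 = 55,630.07 → 55,631 sensor modules.

55,631 sensor modules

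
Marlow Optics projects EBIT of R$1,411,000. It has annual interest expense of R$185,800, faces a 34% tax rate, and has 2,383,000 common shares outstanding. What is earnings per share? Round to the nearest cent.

R$0.34

Interest = R$185,800.00, so EBT = R$1,411,000 − R$185,800.00 = R$1,225,200.00.
Net income = R$1,225,200.00 × (1 − 0.34) = R$808,632.00.
EPS = R$808,632.00 ÷ 2,383,000 = R$0.34.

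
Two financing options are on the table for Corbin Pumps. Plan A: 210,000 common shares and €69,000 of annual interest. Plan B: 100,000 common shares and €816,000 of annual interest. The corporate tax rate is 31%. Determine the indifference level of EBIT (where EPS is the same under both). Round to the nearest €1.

At indifference, (EBIT − 69,000)(1 − t)/210,000 = (EBIT − 816,000)(1 − t)/100,000.
Cancelling (1 − t) and cross-multiplying: 100,000·(EBIT − 69,000) = 210,000·(EBIT − 816,000).
Solving, EBIT = (816,000·210,000 − 69,000·100,000) / (210,000 − 100,000) = 164,460,000,000 / 110,000 = 1,495,090.91.

€1,495,091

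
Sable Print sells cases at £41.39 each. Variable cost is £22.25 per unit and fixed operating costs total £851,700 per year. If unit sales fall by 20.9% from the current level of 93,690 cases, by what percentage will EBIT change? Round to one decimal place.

Contribution at this volume is 93,690 × £19.14 = £1,793,226.60.
EBIT = £1,793,226.60 − £851,700 = £941,526.60.
DOL = contribution ÷ EBIT = £1,793,226.60 ÷ £941,526.60 = 1.9046.
Operating income changes by 1.9046 × -20.9% = -39.8%.

-39.8%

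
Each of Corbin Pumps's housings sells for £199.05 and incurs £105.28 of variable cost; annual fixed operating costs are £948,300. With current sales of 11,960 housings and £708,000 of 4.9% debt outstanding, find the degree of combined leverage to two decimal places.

At 11,960 units, contribution = 11,960 × £93.77 = £1,121,489.20.
Subtracting fixed costs: EBIT = £1,121,489.20 − £948,300 = £173,189.20. Interest = £34,692.00.
DOL = £1,121,489.20 ÷ £173,189.20 = 6.4755; DFL = £173,189.20 ÷ £138,497.20 = 1.2505.
Combined leverage = 6.4755 × 1.2505 = 8.0976.

8.10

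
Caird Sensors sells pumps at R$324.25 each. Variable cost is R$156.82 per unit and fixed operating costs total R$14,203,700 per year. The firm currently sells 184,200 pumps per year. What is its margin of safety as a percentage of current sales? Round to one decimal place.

53.9%

Each unit contributes R$324.25 − R$156.82 = R$167.43. Break-even units = R$14,203,700 ÷ R$167.43 = 84,833.66; break-even revenue = 84,833.66 × R$324.25 = R$27,507,314.85.
Current sales = 184,200 × R$324.25 = R$59,726,850.00.
Margin of safety = (R$59,726,850.00 − R$27,507,314.85) ÷ R$59,726,850.00 = 53.9%.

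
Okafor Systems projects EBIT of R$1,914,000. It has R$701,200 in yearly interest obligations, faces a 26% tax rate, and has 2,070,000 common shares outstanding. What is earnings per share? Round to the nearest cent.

Interest = R$701,200.00, so EBT = R$1,914,000 − R$701,200.00 = R$1,212,800.00.
After tax at 26%: net income = R$1,212,800.00 × 0.74 = R$897,472.00.
Per share: R$897,472.00 / 2,070,000 shares = R$0.43.

R$0.43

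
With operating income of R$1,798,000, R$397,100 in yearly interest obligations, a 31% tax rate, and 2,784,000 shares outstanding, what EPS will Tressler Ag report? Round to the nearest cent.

Pre-tax income = R$1,798,000 − R$397,100.00 = R$1,400,900.00.
Net income = R$1,400,900.00 × (1 − 0.31) = R$966,621.00.
Per share: R$966,621.00 / 2,784,000 shares = R$0.35.

R$0.35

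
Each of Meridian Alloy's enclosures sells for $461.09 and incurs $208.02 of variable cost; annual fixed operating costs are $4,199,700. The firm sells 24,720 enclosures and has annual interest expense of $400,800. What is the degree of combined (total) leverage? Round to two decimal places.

3.78

Total contribution margin = 24,720 × $253.07 = $6,255,890.40.
EBIT = $6,255,890.40 − $4,199,700 = $2,056,190.40. Interest = $400,800.00.
DOL = $6,255,890.40 ÷ $2,056,190.40 = 3.0425; DFL = $2,056,190.40 ÷ $1,655,390.40 = 1.2421.
DCL = DOL × DFL = 3.0425 × 1.2421 = 3.7791.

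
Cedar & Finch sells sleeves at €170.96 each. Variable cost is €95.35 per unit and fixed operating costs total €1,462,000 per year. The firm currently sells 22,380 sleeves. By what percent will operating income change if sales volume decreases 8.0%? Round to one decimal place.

Total contribution margin = 22,380 × €75.61 = €1,692,151.80.
Subtracting fixed costs: EBIT = €1,692,151.80 − €1,462,000 = €230,151.80.
DOL = contribution ÷ EBIT = €1,692,151.80 ÷ €230,151.80 = 7.3523.
So EBIT moves 7.3523 × (-8.0%) = -58.8%.

-58.8%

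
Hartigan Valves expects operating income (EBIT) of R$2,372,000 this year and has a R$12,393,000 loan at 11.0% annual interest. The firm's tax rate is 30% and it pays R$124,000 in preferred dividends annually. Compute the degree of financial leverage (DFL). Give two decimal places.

Interest = R$1,363,230.00.
Preferred dividends grossed up pre-tax: R$124,000 / (1 − 0.30) = R$177,142.86.
DFL = EBIT ÷ [EBIT − I − D_p/(1−t)] = R$2,372,000 ÷ [R$2,372,000 − R$1,363,230.00 − R$177,142.86] = R$2,372,000 ÷ R$831,627.14 = 2.8522.

2.85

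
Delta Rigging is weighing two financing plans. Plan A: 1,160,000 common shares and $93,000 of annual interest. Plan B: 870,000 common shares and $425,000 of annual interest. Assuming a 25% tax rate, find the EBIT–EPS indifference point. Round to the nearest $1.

At indifference, (EBIT − 93,000)(1 − t)/1,160,000 = (EBIT − 425,000)(1 − t)/870,000.
The (1 − t) factor cancels: (EBIT − 93,000) × 870,000 = (EBIT − 425,000) × 1,160,000.
EBIT × (1,160,000 − 870,000) = 425,000 × 1,160,000 − 93,000 × 870,000 = 412,090,000,000, so EBIT = 412,090,000,000 ÷ 290,000 = 1,421,000.00.

$1,421,000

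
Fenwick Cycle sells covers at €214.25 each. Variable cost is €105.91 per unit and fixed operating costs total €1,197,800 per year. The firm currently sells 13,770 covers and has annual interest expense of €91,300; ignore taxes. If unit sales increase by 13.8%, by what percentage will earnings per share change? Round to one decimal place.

At 13,770 units, contribution = 13,770 × €108.34 = €1,491,841.80.
Subtracting fixed costs: EBIT = €1,491,841.80 − €1,197,800 = €294,041.80.
After interest of €91,300.00, pre-tax earnings = €202,741.80.
Degree of combined leverage = contribution ÷ (EBIT − I) = €1,491,841.80 ÷ €202,741.80 = 7.3583.
EPS therefore changes by 7.3583 × (+13.8%) = +101.5%.

+101.5%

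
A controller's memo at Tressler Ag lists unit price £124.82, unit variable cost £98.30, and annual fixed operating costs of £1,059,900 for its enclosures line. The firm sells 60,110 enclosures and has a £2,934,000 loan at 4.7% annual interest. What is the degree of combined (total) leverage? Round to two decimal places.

4.02

At 60,110 units, contribution = 60,110 × £26.52 = £1,594,117.20.
Operating income = contribution − fixed costs = £1,594,117.20 − £1,059,900 = £534,217.20. Interest = £137,898.00.
DOL = £1,594,117.20 ÷ £534,217.20 = 2.9840; DFL = £534,217.20 ÷ £396,319.20 = 1.3479.
DCL = DOL × DFL = 2.9840 × 1.3479 = 4.0221.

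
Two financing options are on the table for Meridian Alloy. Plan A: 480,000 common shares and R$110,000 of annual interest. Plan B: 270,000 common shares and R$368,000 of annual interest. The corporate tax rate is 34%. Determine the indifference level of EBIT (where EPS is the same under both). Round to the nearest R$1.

R$699,714

Set EPS_A = EPS_B: (EBIT − R$110,000)(1 − 0.34) ÷ 480,000 = (EBIT − R$368,000)(1 − 0.34) ÷ 270,000.
The (1 − t) factor cancels: (EBIT − 110,000) × 270,000 = (EBIT − 368,000) × 480,000.
EBIT × (480,000 − 270,000) = 368,000 × 480,000 − 110,000 × 270,000 = 146,940,000,000, so EBIT = 146,940,000,000 ÷ 210,000 = 699,714.29.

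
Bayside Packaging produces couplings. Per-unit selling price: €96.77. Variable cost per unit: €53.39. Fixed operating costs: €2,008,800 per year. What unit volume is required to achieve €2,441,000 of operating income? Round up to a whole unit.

Unit CM = price − variable cost = €96.77 − €53.39 = €43.38.
Required volume = (fixed costs + target profit) ÷ CM = (€2,008,800 + €2,441,000) ÷ €43.38 = 102,577.22, so 102,578 couplings.

102,578 couplings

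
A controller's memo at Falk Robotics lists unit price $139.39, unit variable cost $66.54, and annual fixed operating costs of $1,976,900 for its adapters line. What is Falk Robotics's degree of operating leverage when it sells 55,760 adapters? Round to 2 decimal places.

1.95

Contribution at this volume is 55,760 × $72.85 = $4,062,116.00.
Subtracting fixed costs: EBIT = $4,062,116.00 − $1,976,900 = $2,085,216.00.
Degree of operating leverage = $4,062,116.00 / $2,085,216.00 = 1.9481.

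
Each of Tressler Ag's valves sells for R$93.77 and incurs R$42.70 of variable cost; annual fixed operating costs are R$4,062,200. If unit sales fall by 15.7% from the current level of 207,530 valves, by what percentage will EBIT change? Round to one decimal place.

At 207,530 units, contribution = 207,530 × R$51.07 = R$10,598,557.10.
EBIT = R$10,598,557.10 − R$4,062,200 = R$6,536,357.10.
Degree of operating leverage = R$10,598,557.10 / R$6,536,357.10 = 1.6215.
So EBIT moves 1.6215 × (-15.7%) = -25.5%.

-25.5%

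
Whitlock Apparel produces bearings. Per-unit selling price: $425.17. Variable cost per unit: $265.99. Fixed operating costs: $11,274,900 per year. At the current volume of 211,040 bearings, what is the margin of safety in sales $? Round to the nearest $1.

$59,612,603

Each unit contributes $425.17 − $265.99 = $159.18. Break-even units = $11,274,900 ÷ $159.18 = 70,831.13; break-even revenue = 70,831.13 × $425.17 = $30,115,273.48.
Actual sales revenue = 211,040 × $425.17 = $89,727,876.80.
Margin of safety = $89,727,876.80 − $30,115,273.48 = $59,612,603.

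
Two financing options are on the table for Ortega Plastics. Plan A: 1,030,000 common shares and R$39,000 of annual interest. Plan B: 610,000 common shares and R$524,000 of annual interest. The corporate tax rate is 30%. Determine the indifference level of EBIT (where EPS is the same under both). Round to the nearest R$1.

R$1,228,405

Set EPS_A = EPS_B: (EBIT − R$39,000)(1 − 0.30) ÷ 1,030,000 = (EBIT − R$524,000)(1 − 0.30) ÷ 610,000.
The (1 − t) factor cancels: (EBIT − 39,000) × 610,000 = (EBIT − 524,000) × 1,030,000.
EBIT × (1,030,000 − 610,000) = 524,000 × 1,030,000 − 39,000 × 610,000 = 515,930,000,000, so EBIT = 515,930,000,000 ÷ 420,000 = 1,228,404.76.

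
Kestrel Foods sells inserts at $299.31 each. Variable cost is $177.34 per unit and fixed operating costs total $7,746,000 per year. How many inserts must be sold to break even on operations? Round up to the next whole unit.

63,508 inserts

Contribution margin per unit = $299.31 − $177.34 = $121.97.
Break-even Q = $7,746,000 / $121.97 = 63,507.42 → 63,508 inserts.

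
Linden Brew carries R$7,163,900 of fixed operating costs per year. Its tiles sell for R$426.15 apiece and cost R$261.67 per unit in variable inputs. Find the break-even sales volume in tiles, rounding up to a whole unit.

Each unit contributes R$426.15 − R$261.67 = R$164.48.
Units to break even: R$7,163,900 ÷ R$164.48 = 43,554.84, rounded up to 43,555.

43,555 tiles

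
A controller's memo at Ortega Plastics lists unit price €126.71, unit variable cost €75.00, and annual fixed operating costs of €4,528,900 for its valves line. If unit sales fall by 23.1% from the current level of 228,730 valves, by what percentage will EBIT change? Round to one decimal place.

-37.4%

Total contribution margin = 228,730 × €51.71 = €11,827,628.30.
Subtracting fixed costs: EBIT = €11,827,628.30 − €4,528,900 = €7,298,728.30.
So DOL = total CM / EBIT = €11,827,628.30 / €7,298,728.30 = 1.6205.
So EBIT moves 1.6205 × (-23.1%) = -37.4%.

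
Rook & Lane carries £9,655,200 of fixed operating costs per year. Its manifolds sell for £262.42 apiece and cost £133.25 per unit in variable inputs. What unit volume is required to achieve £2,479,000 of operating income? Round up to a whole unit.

Unit CM = price − variable cost = £262.42 − £133.25 = £129.17.
Need Q such that Q × £129.17 − £9,655,200 = £2,479,000, i.e. Q = £12,134,200 / £129.17 = 93,939.77 → 93,940.

93,940 manifolds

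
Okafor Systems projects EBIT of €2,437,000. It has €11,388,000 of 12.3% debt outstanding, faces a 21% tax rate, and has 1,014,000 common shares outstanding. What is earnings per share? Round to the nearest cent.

Pre-tax income = €2,437,000 − €1,400,724.00 = €1,036,276.00.
After tax at 21%: net income = €1,036,276.00 × 0.79 = €818,658.04.
EPS = €818,658.04 ÷ 1,014,000 = €0.81.

€0.81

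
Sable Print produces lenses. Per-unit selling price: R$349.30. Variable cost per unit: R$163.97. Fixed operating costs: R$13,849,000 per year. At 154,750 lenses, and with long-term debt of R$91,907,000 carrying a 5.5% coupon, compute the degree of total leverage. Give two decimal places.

2.93

Total contribution margin = 154,750 × R$185.33 = R$28,679,817.50.
Operating income = contribution − fixed costs = R$28,679,817.50 − R$13,849,000 = R$14,830,817.50. Interest = R$5,054,885.00.
DOL = R$28,679,817.50 ÷ R$14,830,817.50 = 1.9338; DFL = R$14,830,817.50 ÷ R$9,775,932.50 = 1.5171.
Combined leverage = 1.9338 × 1.5171 = 2.9338.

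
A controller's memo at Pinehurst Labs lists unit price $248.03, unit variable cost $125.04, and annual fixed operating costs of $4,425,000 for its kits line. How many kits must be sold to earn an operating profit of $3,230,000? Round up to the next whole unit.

Unit CM = price − variable cost = $248.03 − $125.04 = $122.99.
Required volume = (fixed costs + target profit) ÷ CM = ($4,425,000 + $3,230,000) ÷ $122.99 = 62,240.83, so 62,241 kits.

62,241 kits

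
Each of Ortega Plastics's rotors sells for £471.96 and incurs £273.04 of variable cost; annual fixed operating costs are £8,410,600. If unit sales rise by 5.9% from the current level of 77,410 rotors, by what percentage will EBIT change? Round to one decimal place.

+13.0%

At 77,410 units, contribution = 77,410 × £198.92 = £15,398,397.20.
EBIT = £15,398,397.20 − £8,410,600 = £6,987,797.20.
Degree of operating leverage = £15,398,397.20 / £6,987,797.20 = 2.2036.
%ΔEBIT = DOL × %ΔSales = 2.2036 × +5.9% = +13.0%.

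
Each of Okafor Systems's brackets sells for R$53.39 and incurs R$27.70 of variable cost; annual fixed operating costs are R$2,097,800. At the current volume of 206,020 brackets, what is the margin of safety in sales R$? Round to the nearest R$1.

R$6,639,675

Contribution margin per unit = R$53.39 − R$27.70 = R$25.69. Break-even units = R$2,097,800 ÷ R$25.69 = 81,658.23; break-even revenue = 81,658.23 × R$53.39 = R$4,359,733.05.
Current sales = 206,020 × R$53.39 = R$10,999,407.80.
Margin of safety = R$10,999,407.80 − R$4,359,733.05 = R$6,639,675.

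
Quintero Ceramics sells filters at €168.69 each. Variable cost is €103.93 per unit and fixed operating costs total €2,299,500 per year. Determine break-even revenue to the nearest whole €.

Contribution margin per unit = €168.69 − €103.93 = €64.76, a CM ratio of €64.76 ÷ €168.69 = 0.3839.
Break-even sales = FC ÷ CM ratio = €2,299,500 × €168.69 / €64.76 = €5,989,850.

€5,989,850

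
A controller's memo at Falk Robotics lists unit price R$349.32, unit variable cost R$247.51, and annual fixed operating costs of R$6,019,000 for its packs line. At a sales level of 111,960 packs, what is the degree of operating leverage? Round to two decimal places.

Contribution at this volume is 111,960 × R$101.81 = R$11,398,647.60.
Subtracting fixed costs: EBIT = R$11,398,647.60 − R$6,019,000 = R$5,379,647.60.
DOL = contribution ÷ EBIT = R$11,398,647.60 ÷ R$5,379,647.60 = 2.1188.

2.12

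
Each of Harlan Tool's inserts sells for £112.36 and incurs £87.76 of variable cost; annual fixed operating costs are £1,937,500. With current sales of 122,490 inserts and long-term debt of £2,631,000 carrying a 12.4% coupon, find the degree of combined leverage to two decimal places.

4.02

At 122,490 units, contribution = 122,490 × £24.60 = £3,013,254.00.
EBIT = £3,013,254.00 − £1,937,500 = £1,075,754.00. Interest = £326,244.00.
DOL = £3,013,254.00 ÷ £1,075,754.00 = 2.8011; DFL = £1,075,754.00 ÷ £749,510.00 = 1.4353.
Combined leverage = 2.8011 × 1.4353 = 4.0204.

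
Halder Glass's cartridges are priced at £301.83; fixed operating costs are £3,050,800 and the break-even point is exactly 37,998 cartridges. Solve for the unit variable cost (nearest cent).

Contribution per unit must be FC / Q = £3,050,800 / 37,998 = £80.2884.
Variable cost per unit = £301.83 − £80.2884 = £221.54.

£221.54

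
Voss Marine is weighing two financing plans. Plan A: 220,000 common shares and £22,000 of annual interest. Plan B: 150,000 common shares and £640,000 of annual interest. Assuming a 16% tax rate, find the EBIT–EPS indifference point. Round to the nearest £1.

At indifference, (EBIT − 22,000)(1 − t)/220,000 = (EBIT − 640,000)(1 − t)/150,000.
The (1 − t) factor cancels: (EBIT − 22,000) × 150,000 = (EBIT − 640,000) × 220,000.
Solving, EBIT = (640,000·220,000 − 22,000·150,000) / (220,000 − 150,000) = 137,500,000,000 / 70,000 = 1,964,285.71.

£1,964,286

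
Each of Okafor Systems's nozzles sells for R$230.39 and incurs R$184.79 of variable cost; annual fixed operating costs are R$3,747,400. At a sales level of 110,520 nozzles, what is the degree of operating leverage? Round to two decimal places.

3.90

Contribution at this volume is 110,520 × R$45.60 = R$5,039,712.00.
EBIT = R$5,039,712.00 − R$3,747,400 = R$1,292,312.00.
Degree of operating leverage = R$5,039,712.00 / R$1,292,312.00 = 3.8998.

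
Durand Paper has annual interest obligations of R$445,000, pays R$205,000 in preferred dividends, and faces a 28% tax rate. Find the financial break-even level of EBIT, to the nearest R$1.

Preferred dividends are paid after tax, so their pre-tax equivalent is R$205,000 ÷ (1 − 0.28) = R$284,722.22.
Financial break-even EBIT = interest + D_p ÷ (1 − t) = R$445,000 + R$284,722.22 = R$729,722.22.

R$729,722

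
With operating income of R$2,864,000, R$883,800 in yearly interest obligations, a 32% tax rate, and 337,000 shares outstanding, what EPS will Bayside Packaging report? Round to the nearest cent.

Pre-tax income = R$2,864,000 − R$883,800.00 = R$1,980,200.00.
After tax at 32%: net income = R$1,980,200.00 × 0.68 = R$1,346,536.00.
EPS = R$1,346,536.00 ÷ 337,000 = R$4.00.

R$4.00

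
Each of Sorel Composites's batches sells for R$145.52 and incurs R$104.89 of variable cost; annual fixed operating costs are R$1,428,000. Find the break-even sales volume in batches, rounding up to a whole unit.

Each unit contributes R$145.52 − R$104.89 = R$40.63.
Break-even volume = fixed costs ÷ CM per unit = R$1,428,000 ÷ R$40.63 = 35,146.44, so 35,147 batches.

35,147 batches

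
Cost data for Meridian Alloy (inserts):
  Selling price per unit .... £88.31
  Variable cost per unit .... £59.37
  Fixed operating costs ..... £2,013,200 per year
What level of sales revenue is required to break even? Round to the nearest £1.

Contribution margin per unit = £88.31 − £59.37 = £28.94, a CM ratio of £28.94 ÷ £88.31 = 0.3277.
Break-even sales = FC ÷ CM ratio = £2,013,200 × £88.31 / £28.94 = £6,143,251.

£6,143,251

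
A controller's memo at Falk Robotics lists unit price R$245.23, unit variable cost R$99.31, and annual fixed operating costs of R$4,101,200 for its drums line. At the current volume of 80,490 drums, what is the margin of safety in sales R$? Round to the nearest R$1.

Each unit contributes R$245.23 − R$99.31 = R$145.92. Break-even units = R$4,101,200 ÷ R$145.92 = 28,105.81; break-even revenue = 28,105.81 × R$245.23 = R$6,892,388.13.
Actual sales revenue = 80,490 × R$245.23 = R$19,738,562.70.
Margin of safety = R$19,738,562.70 − R$6,892,388.13 = R$12,846,175.

R$12,846,175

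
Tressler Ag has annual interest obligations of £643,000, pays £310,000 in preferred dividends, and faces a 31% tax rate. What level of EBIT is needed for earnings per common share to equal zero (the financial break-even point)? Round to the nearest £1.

Preferred dividends are paid after tax, so their pre-tax equivalent is £310,000 ÷ (1 − 0.31) = £449,275.36.
Financial break-even EBIT = interest + D_p ÷ (1 − t) = £643,000 + £449,275.36 = £1,092,275.36.

£1,092,275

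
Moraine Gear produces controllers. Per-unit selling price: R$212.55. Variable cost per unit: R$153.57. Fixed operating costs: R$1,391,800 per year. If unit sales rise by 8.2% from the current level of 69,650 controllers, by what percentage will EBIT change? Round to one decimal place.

Total contribution margin = 69,650 × R$58.98 = R$4,107,957.00.
Operating income = contribution − fixed costs = R$4,107,957.00 − R$1,391,800 = R$2,716,157.00.
So DOL = total CM / EBIT = R$4,107,957.00 / R$2,716,157.00 = 1.5124.
%ΔEBIT = DOL × %ΔSales = 1.5124 × +8.2% = +12.4%.

+12.4%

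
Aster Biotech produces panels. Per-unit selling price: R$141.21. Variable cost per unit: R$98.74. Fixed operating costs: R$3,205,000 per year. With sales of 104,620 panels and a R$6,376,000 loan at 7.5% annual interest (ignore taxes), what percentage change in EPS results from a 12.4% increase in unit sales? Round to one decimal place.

+72.5%

Total contribution margin = 104,620 × R$42.47 = R$4,443,211.40.
Subtracting fixed costs: EBIT = R$4,443,211.40 − R$3,205,000 = R$1,238,211.40.
Interest = R$478,200.00, so EBIT − I = R$760,011.40.
Degree of combined leverage = contribution ÷ (EBIT − I) = R$4,443,211.40 ÷ R$760,011.40 = 5.8462.
%ΔEPS = DCL × %ΔSales = 5.8462 × +12.4% = +72.5%.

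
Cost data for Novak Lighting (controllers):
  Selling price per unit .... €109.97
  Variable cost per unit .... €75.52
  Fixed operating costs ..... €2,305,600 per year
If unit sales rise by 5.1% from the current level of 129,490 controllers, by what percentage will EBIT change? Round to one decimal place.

+10.6%

At 129,490 units, contribution = 129,490 × €34.45 = €4,460,930.50.
Subtracting fixed costs: EBIT = €4,460,930.50 − €2,305,600 = €2,155,330.50.
So DOL = total CM / EBIT = €4,460,930.50 / €2,155,330.50 = 2.0697.
Operating income changes by 2.0697 × +5.1% = +10.6%.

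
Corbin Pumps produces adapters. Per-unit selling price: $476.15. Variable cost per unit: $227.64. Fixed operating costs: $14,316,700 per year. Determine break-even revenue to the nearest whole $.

CM per unit = $476.15 − $227.64 = $248.51; CM ratio = $248.51 / $476.15 = 0.5219.
Break-even revenue = fixed costs × price ÷ CM = $14,316,700 × $476.15 ÷ $248.51 = $27,431,076.

$27,431,076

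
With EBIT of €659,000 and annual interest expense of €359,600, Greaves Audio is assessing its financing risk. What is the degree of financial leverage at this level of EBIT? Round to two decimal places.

Annual interest charges come to €359,600.00.
Degree of financial leverage = EBIT / (EBIT − interest) = €659,000 / €299,400.00 = 2.2011.

2.20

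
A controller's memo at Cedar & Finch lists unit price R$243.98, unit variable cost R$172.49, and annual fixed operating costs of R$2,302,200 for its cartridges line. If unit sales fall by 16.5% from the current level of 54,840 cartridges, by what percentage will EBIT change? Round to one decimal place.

Total contribution margin = 54,840 × R$71.49 = R$3,920,511.60.
Subtracting fixed costs: EBIT = R$3,920,511.60 − R$2,302,200 = R$1,618,311.60.
So DOL = total CM / EBIT = R$3,920,511.60 / R$1,618,311.60 = 2.4226.
Operating income changes by 2.4226 × -16.5% = -40.0%.

-40.0%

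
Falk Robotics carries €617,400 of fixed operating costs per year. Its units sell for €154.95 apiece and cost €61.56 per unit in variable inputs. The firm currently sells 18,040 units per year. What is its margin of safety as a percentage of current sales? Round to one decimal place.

Contribution margin per unit = €154.95 − €61.56 = €93.39. Break-even units = €617,400 ÷ €93.39 = 6,610.99; break-even revenue = 6,610.99 × €154.95 = €1,024,372.31.
Current sales = 18,040 × €154.95 = €2,795,298.00.
Margin of safety = (€2,795,298.00 − €1,024,372.31) ÷ €2,795,298.00 = 63.4%.

63.4%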